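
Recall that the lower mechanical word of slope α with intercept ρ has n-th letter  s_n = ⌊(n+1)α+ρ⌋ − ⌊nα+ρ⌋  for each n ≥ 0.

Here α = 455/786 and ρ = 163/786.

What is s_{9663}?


1

(n+1)α + ρ = (9664·455 + 163) / 786 = 4397283/786
nα + ρ     = (9663·455 + 163) / 786 = 4396828/786
⌊4397283/786⌋ = 5594,  ⌊4396828/786⌋ = 5593
s_{9663} = 5594 − 5593 = 1


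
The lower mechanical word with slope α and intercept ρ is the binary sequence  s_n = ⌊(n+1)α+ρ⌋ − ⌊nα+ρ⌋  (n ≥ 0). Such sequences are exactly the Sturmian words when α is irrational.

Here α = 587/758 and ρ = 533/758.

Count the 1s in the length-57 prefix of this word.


#1s = Σ_{n=0}^{56} s_n = Σ_{n=0}^{56} (⌊(n+1)α+ρ⌋ − ⌊nα+ρ⌋)
the sum telescopes: every ⌊nα+ρ⌋ with 0 < n < 57 appears once with + and once with −, leaving ⌊57α+ρ⌋ − ⌊0·α+ρ⌋
57α + ρ = (57·587 + 533) / 758 = 33992/758
ρ = 533/758
⌊33992/758⌋ = 44,  ⌊533/758⌋ = 0
#1s = 44 − 0 = 44

44


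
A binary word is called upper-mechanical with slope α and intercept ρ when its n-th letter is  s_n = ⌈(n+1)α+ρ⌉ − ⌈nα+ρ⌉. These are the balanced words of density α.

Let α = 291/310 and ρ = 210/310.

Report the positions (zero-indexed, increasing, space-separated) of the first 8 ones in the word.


n=0: ⌈501/310⌉−⌈210/310⌉ = 2−1 = 1  ← one
n=1: ⌈792/310⌉−⌈501/310⌉ = 3−2 = 1  ← one
n=2: ⌈1083/310⌉−⌈792/310⌉ = 4−3 = 1  ← one
n=3: ⌈1374/310⌉−⌈1083/310⌉ = 5−4 = 1  ← one
n=4: ⌈1665/310⌉−⌈1374/310⌉ = 6−5 = 1  ← one
n=5: ⌈1956/310⌉−⌈1665/310⌉ = 7−6 = 1  ← one
n=6: ⌈2247/310⌉−⌈1956/310⌉ = 8−7 = 1  ← one
n=7: ⌈2538/310⌉−⌈2247/310⌉ = 9−8 = 1  ← one
positions of the first 8 ones: 0 1 2 3 4 5 6 7

0 1 2 3 4 5 6 7


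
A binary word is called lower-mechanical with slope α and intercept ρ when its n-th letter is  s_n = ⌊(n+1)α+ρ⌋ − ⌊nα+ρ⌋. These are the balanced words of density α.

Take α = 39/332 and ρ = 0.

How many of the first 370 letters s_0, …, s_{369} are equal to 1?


#1s = Σ_{n=0}^{369} s_n = Σ_{n=0}^{369} (⌊(n+1)α+ρ⌋ − ⌊nα+ρ⌋)
the sum telescopes: every ⌊nα+ρ⌋ with 0 < n < 370 appears once with + and once with −, leaving ⌊370α+ρ⌋ − ⌊0·α+ρ⌋
370α + ρ = (370·39) / 332 = 14430/332
ρ = 0/332
⌊14430/332⌋ = 43,  ⌊0/332⌋ = 0
#1s = 43 − 0 = 43

43


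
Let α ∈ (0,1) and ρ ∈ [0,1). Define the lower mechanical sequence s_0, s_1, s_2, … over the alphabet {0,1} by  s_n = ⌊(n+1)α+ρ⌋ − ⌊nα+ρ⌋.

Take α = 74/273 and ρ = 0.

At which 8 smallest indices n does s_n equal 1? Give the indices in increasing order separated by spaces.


n=0: ⌊74/273⌋−⌊0/273⌋ = 0−0 = 0
n=1: ⌊148/273⌋−⌊74/273⌋ = 0−0 = 0
n=2: ⌊222/273⌋−⌊148/273⌋ = 0−0 = 0
n=3: ⌊296/273⌋−⌊222/273⌋ = 1−0 = 1  ← one
n=4: ⌊370/273⌋−⌊296/273⌋ = 1−1 = 0
n=5: ⌊444/273⌋−⌊370/273⌋ = 1−1 = 0
n=6: ⌊518/273⌋−⌊444/273⌋ = 1−1 = 0
n=7: ⌊592/273⌋−⌊518/273⌋ = 2−1 = 1  ← one
n=8: ⌊666/273⌋−⌊592/273⌋ = 2−2 = 0
n=9: ⌊740/273⌋−⌊666/273⌋ = 2−2 = 0
n=10: ⌊814/273⌋−⌊740/273⌋ = 2−2 = 0
n=11: ⌊888/273⌋−⌊814/273⌋ = 3−2 = 1  ← one
n=12: ⌊962/273⌋−⌊888/273⌋ = 3−3 = 0
n=13: ⌊1036/273⌋−⌊962/273⌋ = 3−3 = 0
n=14: ⌊1110/273⌋−⌊1036/273⌋ = 4−3 = 1  ← one
n=15: ⌊1184/273⌋−⌊1110/273⌋ = 4−4 = 0
n=16: ⌊1258/273⌋−⌊1184/273⌋ = 4−4 = 0
n=17: ⌊1332/273⌋−⌊1258/273⌋ = 4−4 = 0
n=18: ⌊1406/273⌋−⌊1332/273⌋ = 5−4 = 1  ← one
n=19: ⌊1480/273⌋−⌊1406/273⌋ = 5−5 = 0
n=20: ⌊1554/273⌋−⌊1480/273⌋ = 5−5 = 0
n=21: ⌊1628/273⌋−⌊1554/273⌋ = 5−5 = 0
n=22: ⌊1702/273⌋−⌊1628/273⌋ = 6−5 = 1  ← one
n=23: ⌊1776/273⌋−⌊1702/273⌋ = 6−6 = 0
n=24: ⌊1850/273⌋−⌊1776/273⌋ = 6−6 = 0
n=25: ⌊1924/273⌋−⌊1850/273⌋ = 7−6 = 1  ← one
n=26: ⌊1998/273⌋−⌊1924/273⌋ = 7−7 = 0
n=27: ⌊2072/273⌋−⌊1998/273⌋ = 7−7 = 0
n=28: ⌊2146/273⌋−⌊2072/273⌋ = 7−7 = 0
n=29: ⌊2220/273⌋−⌊2146/273⌋ = 8−7 = 1  ← one
positions of the first 8 ones: 3 7 11 14 18 22 25 29

3 7 11 14 18 22 25 29


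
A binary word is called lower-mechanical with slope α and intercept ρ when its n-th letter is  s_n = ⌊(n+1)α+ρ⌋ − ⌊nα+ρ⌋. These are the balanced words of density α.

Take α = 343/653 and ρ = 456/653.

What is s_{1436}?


1

(n+1)α + ρ = (1437·343 + 456) / 653 = 493347/653
nα + ρ     = (1436·343 + 456) / 653 = 493004/653
⌊493347/653⌋ = 755,  ⌊493004/653⌋ = 754
s_{1436} = 755 − 754 = 1


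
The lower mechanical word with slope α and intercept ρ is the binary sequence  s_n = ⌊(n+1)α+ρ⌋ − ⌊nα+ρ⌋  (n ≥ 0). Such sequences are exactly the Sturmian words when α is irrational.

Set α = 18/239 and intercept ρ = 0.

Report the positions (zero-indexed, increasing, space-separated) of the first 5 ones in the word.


n=0: ⌊18/239⌋−⌊0/239⌋ = 0−0 = 0
n=1: ⌊36/239⌋−⌊18/239⌋ = 0−0 = 0
  …
n=13: ⌊252/239⌋−⌊234/239⌋ = 1−0 = 1  ← one
n=14: ⌊270/239⌋−⌊252/239⌋ = 1−1 = 0
n=15: ⌊288/239⌋−⌊270/239⌋ = 1−1 = 0
  …
n=26: ⌊486/239⌋−⌊468/239⌋ = 2−1 = 1  ← one
n=27: ⌊504/239⌋−⌊486/239⌋ = 2−2 = 0
n=28: ⌊522/239⌋−⌊504/239⌋ = 2−2 = 0
  …
n=39: ⌊720/239⌋−⌊702/239⌋ = 3−2 = 1  ← one
n=40: ⌊738/239⌋−⌊720/239⌋ = 3−3 = 0
n=41: ⌊756/239⌋−⌊738/239⌋ = 3−3 = 0
  …
n=53: ⌊972/239⌋−⌊954/239⌋ = 4−3 = 1  ← one
n=54: ⌊990/239⌋−⌊972/239⌋ = 4−4 = 0
n=55: ⌊1008/239⌋−⌊990/239⌋ = 4−4 = 0
  …
n=66: ⌊1206/239⌋−⌊1188/239⌋ = 5−4 = 1  ← one
positions of the first 5 ones: 13 26 39 53 66

13 26 39 53 66


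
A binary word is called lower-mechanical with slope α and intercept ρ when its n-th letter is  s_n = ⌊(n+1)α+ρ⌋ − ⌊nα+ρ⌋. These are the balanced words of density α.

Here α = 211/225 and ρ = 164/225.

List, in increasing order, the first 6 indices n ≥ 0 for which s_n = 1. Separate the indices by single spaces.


0 1 2 3 4 5

n=0: ⌊375/225⌋−⌊164/225⌋ = 1−0 = 1  ← one
n=1: ⌊586/225⌋−⌊375/225⌋ = 2−1 = 1  ← one
n=2: ⌊797/225⌋−⌊586/225⌋ = 3−2 = 1  ← one
n=3: ⌊1008/225⌋−⌊797/225⌋ = 4−3 = 1  ← one
n=4: ⌊1219/225⌋−⌊1008/225⌋ = 5−4 = 1  ← one
n=5: ⌊1430/225⌋−⌊1219/225⌋ = 6−5 = 1  ← one
positions of the first 6 ones: 0 1 2 3 4 5


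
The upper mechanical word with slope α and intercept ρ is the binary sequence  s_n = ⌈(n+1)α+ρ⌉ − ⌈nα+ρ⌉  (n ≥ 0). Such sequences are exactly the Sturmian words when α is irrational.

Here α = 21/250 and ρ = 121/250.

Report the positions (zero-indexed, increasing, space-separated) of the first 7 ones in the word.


6 18 29 41 53 65 77

n=0: ⌈142/250⌉−⌈121/250⌉ = 1−1 = 0
n=1: ⌈163/250⌉−⌈142/250⌉ = 1−1 = 0
  …
n=6: ⌈268/250⌉−⌈247/250⌉ = 2−1 = 1  ← one
n=7: ⌈289/250⌉−⌈268/250⌉ = 2−2 = 0
n=8: ⌈310/250⌉−⌈289/250⌉ = 2−2 = 0
  …
n=18: ⌈520/250⌉−⌈499/250⌉ = 3−2 = 1  ← one
n=19: ⌈541/250⌉−⌈520/250⌉ = 3−3 = 0
n=20: ⌈562/250⌉−⌈541/250⌉ = 3−3 = 0
  …
n=29: ⌈751/250⌉−⌈730/250⌉ = 4−3 = 1  ← one
n=30: ⌈772/250⌉−⌈751/250⌉ = 4−4 = 0
n=31: ⌈793/250⌉−⌈772/250⌉ = 4−4 = 0
  …
n=41: ⌈1003/250⌉−⌈982/250⌉ = 5−4 = 1  ← one
n=42: ⌈1024/250⌉−⌈1003/250⌉ = 5−5 = 0
n=43: ⌈1045/250⌉−⌈1024/250⌉ = 5−5 = 0
  …
n=53: ⌈1255/250⌉−⌈1234/250⌉ = 6−5 = 1  ← one
n=54: ⌈1276/250⌉−⌈1255/250⌉ = 6−6 = 0
n=55: ⌈1297/250⌉−⌈1276/250⌉ = 6−6 = 0
  …
n=65: ⌈1507/250⌉−⌈1486/250⌉ = 7−6 = 1  ← one
n=66: ⌈1528/250⌉−⌈1507/250⌉ = 7−7 = 0
n=67: ⌈1549/250⌉−⌈1528/250⌉ = 7−7 = 0
  …
n=77: ⌈1759/250⌉−⌈1738/250⌉ = 8−7 = 1  ← one
positions of the first 7 ones: 6 18 29 41 53 65 77


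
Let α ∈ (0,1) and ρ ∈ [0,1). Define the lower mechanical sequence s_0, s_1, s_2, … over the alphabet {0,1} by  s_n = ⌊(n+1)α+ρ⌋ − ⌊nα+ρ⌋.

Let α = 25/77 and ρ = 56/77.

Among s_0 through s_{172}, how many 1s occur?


#1s = Σ_{n=0}^{172} s_n = Σ_{n=0}^{172} (⌊(n+1)α+ρ⌋ − ⌊nα+ρ⌋)
the sum telescopes: every ⌊nα+ρ⌋ with 0 < n < 173 appears once with + and once with −, leaving ⌊173α+ρ⌋ − ⌊0·α+ρ⌋
173α + ρ = (173·25 + 56) / 77 = 4381/77
ρ = 56/77
⌊4381/77⌋ = 56,  ⌊56/77⌋ = 0
#1s = 56 − 0 = 56

56


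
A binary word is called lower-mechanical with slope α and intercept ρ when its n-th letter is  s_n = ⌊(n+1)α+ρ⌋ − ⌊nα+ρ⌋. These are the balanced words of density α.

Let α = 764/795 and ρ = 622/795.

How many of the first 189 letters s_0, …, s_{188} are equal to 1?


182

#1s = Σ_{n=0}^{188} s_n = Σ_{n=0}^{188} (⌊(n+1)α+ρ⌋ − ⌊nα+ρ⌋)
the sum telescopes: every ⌊nα+ρ⌋ with 0 < n < 189 appears once with + and once with −, leaving ⌊189α+ρ⌋ − ⌊0·α+ρ⌋
189α + ρ = (189·764 + 622) / 795 = 145018/795
ρ = 622/795
⌊145018/795⌋ = 182,  ⌊622/795⌋ = 0
#1s = 182 − 0 = 182


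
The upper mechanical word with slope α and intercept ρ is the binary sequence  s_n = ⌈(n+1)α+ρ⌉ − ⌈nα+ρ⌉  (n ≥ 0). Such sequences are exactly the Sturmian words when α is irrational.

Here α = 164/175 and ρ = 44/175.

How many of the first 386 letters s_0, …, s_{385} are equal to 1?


361

#1s = Σ_{n=0}^{385} s_n = Σ_{n=0}^{385} (⌈(n+1)α+ρ⌉ − ⌈nα+ρ⌉)
the sum telescopes: every ⌈nα+ρ⌉ with 0 < n < 386 appears once with + and once with −, leaving ⌈386α+ρ⌉ − ⌈0·α+ρ⌉
386α + ρ = (386·164 + 44) / 175 = 63348/175
ρ = 44/175
⌈63348/175⌉ = 362,  ⌈44/175⌉ = 1
#1s = 362 − 1 = 361


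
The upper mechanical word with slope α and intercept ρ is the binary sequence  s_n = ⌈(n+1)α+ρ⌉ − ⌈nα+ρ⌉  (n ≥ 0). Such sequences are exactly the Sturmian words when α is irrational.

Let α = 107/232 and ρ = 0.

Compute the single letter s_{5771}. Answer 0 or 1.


(n+1)α + ρ = (5772·107) / 232 = 617604/232
nα + ρ     = (5771·107) / 232 = 617497/232
⌈617604/232⌉ = 2663,  ⌈617497/232⌉ = 2662
s_{5771} = 2663 − 2662 = 1

1


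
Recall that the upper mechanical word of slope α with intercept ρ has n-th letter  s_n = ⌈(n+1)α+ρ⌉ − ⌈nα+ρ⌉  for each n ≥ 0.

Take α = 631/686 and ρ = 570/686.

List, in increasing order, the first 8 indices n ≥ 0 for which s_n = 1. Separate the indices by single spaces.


0 1 2 3 4 5 6 7

n=0: ⌈1201/686⌉−⌈570/686⌉ = 2−1 = 1  ← one
n=1: ⌈1832/686⌉−⌈1201/686⌉ = 3−2 = 1  ← one
n=2: ⌈2463/686⌉−⌈1832/686⌉ = 4−3 = 1  ← one
n=3: ⌈3094/686⌉−⌈2463/686⌉ = 5−4 = 1  ← one
n=4: ⌈3725/686⌉−⌈3094/686⌉ = 6−5 = 1  ← one
n=5: ⌈4356/686⌉−⌈3725/686⌉ = 7−6 = 1  ← one
n=6: ⌈4987/686⌉−⌈4356/686⌉ = 8−7 = 1  ← one
n=7: ⌈5618/686⌉−⌈4987/686⌉ = 9−8 = 1  ← one
positions of the first 8 ones: 0 1 2 3 4 5 6 7


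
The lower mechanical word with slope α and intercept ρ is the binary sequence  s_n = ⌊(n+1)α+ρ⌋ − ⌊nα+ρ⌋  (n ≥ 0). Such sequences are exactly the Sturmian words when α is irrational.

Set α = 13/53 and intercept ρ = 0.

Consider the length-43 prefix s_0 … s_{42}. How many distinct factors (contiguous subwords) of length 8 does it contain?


5

t_n = ⌊(n·13)/53⌋ for n = 0 … 43:
  n=0…9: ⌊0/53⌋=0 ⌊13/53⌋=0 ⌊26/53⌋=0 ⌊39/53⌋=0 ⌊52/53⌋=0 ⌊65/53⌋=1 ⌊78/53⌋=1 ⌊91/53⌋=1 ⌊104/53⌋=1 ⌊117/53⌋=2
  n=10…19: ⌊130/53⌋=2 ⌊143/53⌋=2 ⌊156/53⌋=2 ⌊169/53⌋=3 ⌊182/53⌋=3 ⌊195/53⌋=3 ⌊208/53⌋=3 ⌊221/53⌋=4 ⌊234/53⌋=4 ⌊247/53⌋=4
  n=20…29: ⌊260/53⌋=4 ⌊273/53⌋=5 ⌊286/53⌋=5 ⌊299/53⌋=5 ⌊312/53⌋=5 ⌊325/53⌋=6 ⌊338/53⌋=6 ⌊351/53⌋=6 ⌊364/53⌋=6 ⌊377/53⌋=7
  n=30…39: ⌊390/53⌋=7 ⌊403/53⌋=7 ⌊416/53⌋=7 ⌊429/53⌋=8 ⌊442/53⌋=8 ⌊455/53⌋=8 ⌊468/53⌋=8 ⌊481/53⌋=9 ⌊494/53⌋=9 ⌊507/53⌋=9
  n=40…43: ⌊520/53⌋=9 ⌊533/53⌋=10 ⌊546/53⌋=10 ⌊559/53⌋=10
s_n = t_(n+1) − t_n for n = 0 … 42 gives
prefix = 0000100010001000100010001000100010001000100
slide a length-8 window over [0..7] … [35..42] (36 windows); first occurrence of each distinct factor:
  [  0..  7] 00001000
  [  1..  8] 00010001
  [  2..  9] 00100010
  [  3.. 10] 01000100
  [  4.. 11] 10001000
  (the other 31 windows repeat one of these)
distinct factors: {00001000, 00010001, 00100010, 01000100, 10001000}
count = 5  (Sturmian bound for length 8 is 9)


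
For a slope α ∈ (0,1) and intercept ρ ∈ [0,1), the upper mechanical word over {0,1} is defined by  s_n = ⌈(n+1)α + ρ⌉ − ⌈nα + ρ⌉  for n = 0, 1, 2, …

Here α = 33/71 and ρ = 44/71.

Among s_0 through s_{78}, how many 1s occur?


37

#1s = Σ_{n=0}^{78} s_n = Σ_{n=0}^{78} (⌈(n+1)α+ρ⌉ − ⌈nα+ρ⌉)
the sum telescopes: every ⌈nα+ρ⌉ with 0 < n < 79 appears once with + and once with −, leaving ⌈79α+ρ⌉ − ⌈0·α+ρ⌉
79α + ρ = (79·33 + 44) / 71 = 2651/71
ρ = 44/71
⌈2651/71⌉ = 38,  ⌈44/71⌉ = 1
#1s = 38 − 1 = 37


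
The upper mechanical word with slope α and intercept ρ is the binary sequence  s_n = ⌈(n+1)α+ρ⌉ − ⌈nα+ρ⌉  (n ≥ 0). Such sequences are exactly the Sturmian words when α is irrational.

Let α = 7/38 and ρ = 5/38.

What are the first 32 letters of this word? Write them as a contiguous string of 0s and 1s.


00001000001000010000010000100001

n=0: ⌈(1·7+5)/38⌉ − ⌈(0·7+5)/38⌉ = ⌈12/38⌉ − ⌈5/38⌉ = 1 − 1 = 0
n=1: ⌈(2·7+5)/38⌉ − ⌈(1·7+5)/38⌉ = ⌈19/38⌉ − ⌈12/38⌉ = 1 − 1 = 0
n=2: ⌈(3·7+5)/38⌉ − ⌈(2·7+5)/38⌉ = ⌈26/38⌉ − ⌈19/38⌉ = 1 − 1 = 0
n=3: ⌈(4·7+5)/38⌉ − ⌈(3·7+5)/38⌉ = ⌈33/38⌉ − ⌈26/38⌉ = 1 − 1 = 0
n=4: ⌈(5·7+5)/38⌉ − ⌈(4·7+5)/38⌉ = ⌈40/38⌉ − ⌈33/38⌉ = 2 − 1 = 1
n=5: ⌈(6·7+5)/38⌉ − ⌈(5·7+5)/38⌉ = ⌈47/38⌉ − ⌈40/38⌉ = 2 − 2 = 0
n=6: ⌈(7·7+5)/38⌉ − ⌈(6·7+5)/38⌉ = ⌈54/38⌉ − ⌈47/38⌉ = 2 − 2 = 0
n=7: ⌈(8·7+5)/38⌉ − ⌈(7·7+5)/38⌉ = ⌈61/38⌉ − ⌈54/38⌉ = 2 − 2 = 0
n=8: ⌈(9·7+5)/38⌉ − ⌈(8·7+5)/38⌉ = ⌈68/38⌉ − ⌈61/38⌉ = 2 − 2 = 0
n=9: ⌈(10·7+5)/38⌉ − ⌈(9·7+5)/38⌉ = ⌈75/38⌉ − ⌈68/38⌉ = 2 − 2 = 0
n=10: ⌈(11·7+5)/38⌉ − ⌈(10·7+5)/38⌉ = ⌈82/38⌉ − ⌈75/38⌉ = 3 − 2 = 1
n=11: ⌈(12·7+5)/38⌉ − ⌈(11·7+5)/38⌉ = ⌈89/38⌉ − ⌈82/38⌉ = 3 − 3 = 0
n=12: ⌈(13·7+5)/38⌉ − ⌈(12·7+5)/38⌉ = ⌈96/38⌉ − ⌈89/38⌉ = 3 − 3 = 0
n=13: ⌈(14·7+5)/38⌉ − ⌈(13·7+5)/38⌉ = ⌈103/38⌉ − ⌈96/38⌉ = 3 − 3 = 0
n=14: ⌈(15·7+5)/38⌉ − ⌈(14·7+5)/38⌉ = ⌈110/38⌉ − ⌈103/38⌉ = 3 − 3 = 0
n=15: ⌈(16·7+5)/38⌉ − ⌈(15·7+5)/38⌉ = ⌈117/38⌉ − ⌈110/38⌉ = 4 − 3 = 1
n=16: ⌈(17·7+5)/38⌉ − ⌈(16·7+5)/38⌉ = ⌈124/38⌉ − ⌈117/38⌉ = 4 − 4 = 0
n=17: ⌈(18·7+5)/38⌉ − ⌈(17·7+5)/38⌉ = ⌈131/38⌉ − ⌈124/38⌉ = 4 − 4 = 0
n=18: ⌈(19·7+5)/38⌉ − ⌈(18·7+5)/38⌉ = ⌈138/38⌉ − ⌈131/38⌉ = 4 − 4 = 0
n=19: ⌈(20·7+5)/38⌉ − ⌈(19·7+5)/38⌉ = ⌈145/38⌉ − ⌈138/38⌉ = 4 − 4 = 0
n=20: ⌈(21·7+5)/38⌉ − ⌈(20·7+5)/38⌉ = ⌈152/38⌉ − ⌈145/38⌉ = 4 − 4 = 0
n=21: ⌈(22·7+5)/38⌉ − ⌈(21·7+5)/38⌉ = ⌈159/38⌉ − ⌈152/38⌉ = 5 − 4 = 1
n=22: ⌈(23·7+5)/38⌉ − ⌈(22·7+5)/38⌉ = ⌈166/38⌉ − ⌈159/38⌉ = 5 − 5 = 0
n=23: ⌈(24·7+5)/38⌉ − ⌈(23·7+5)/38⌉ = ⌈173/38⌉ − ⌈166/38⌉ = 5 − 5 = 0
n=24: ⌈(25·7+5)/38⌉ − ⌈(24·7+5)/38⌉ = ⌈180/38⌉ − ⌈173/38⌉ = 5 − 5 = 0
n=25: ⌈(26·7+5)/38⌉ − ⌈(25·7+5)/38⌉ = ⌈187/38⌉ − ⌈180/38⌉ = 5 − 5 = 0
n=26: ⌈(27·7+5)/38⌉ − ⌈(26·7+5)/38⌉ = ⌈194/38⌉ − ⌈187/38⌉ = 6 − 5 = 1
n=27: ⌈(28·7+5)/38⌉ − ⌈(27·7+5)/38⌉ = ⌈201/38⌉ − ⌈194/38⌉ = 6 − 6 = 0
n=28: ⌈(29·7+5)/38⌉ − ⌈(28·7+5)/38⌉ = ⌈208/38⌉ − ⌈201/38⌉ = 6 − 6 = 0
n=29: ⌈(30·7+5)/38⌉ − ⌈(29·7+5)/38⌉ = ⌈215/38⌉ − ⌈208/38⌉ = 6 − 6 = 0
n=30: ⌈(31·7+5)/38⌉ − ⌈(30·7+5)/38⌉ = ⌈222/38⌉ − ⌈215/38⌉ = 6 − 6 = 0
n=31: ⌈(32·7+5)/38⌉ − ⌈(31·7+5)/38⌉ = ⌈229/38⌉ − ⌈222/38⌉ = 7 − 6 = 1


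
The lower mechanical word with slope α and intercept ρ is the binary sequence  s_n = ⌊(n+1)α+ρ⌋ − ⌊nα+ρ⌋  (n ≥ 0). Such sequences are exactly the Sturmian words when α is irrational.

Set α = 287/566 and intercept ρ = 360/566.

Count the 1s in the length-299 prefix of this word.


152

#1s = Σ_{n=0}^{298} s_n = Σ_{n=0}^{298} (⌊(n+1)α+ρ⌋ − ⌊nα+ρ⌋)
the sum telescopes: every ⌊nα+ρ⌋ with 0 < n < 299 appears once with + and once with −, leaving ⌊299α+ρ⌋ − ⌊0·α+ρ⌋
299α + ρ = (299·287 + 360) / 566 = 86173/566
ρ = 360/566
⌊86173/566⌋ = 152,  ⌊360/566⌋ = 0
#1s = 152 − 0 = 152


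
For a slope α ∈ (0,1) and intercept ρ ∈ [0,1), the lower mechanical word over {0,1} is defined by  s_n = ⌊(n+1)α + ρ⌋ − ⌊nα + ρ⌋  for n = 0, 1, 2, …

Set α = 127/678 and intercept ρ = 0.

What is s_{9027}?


(n+1)α + ρ = (9028·127) / 678 = 1146556/678
nα + ρ     = (9027·127) / 678 = 1146429/678
⌊1146556/678⌋ = 1691,  ⌊1146429/678⌋ = 1690
s_{9027} = 1691 − 1690 = 1

1


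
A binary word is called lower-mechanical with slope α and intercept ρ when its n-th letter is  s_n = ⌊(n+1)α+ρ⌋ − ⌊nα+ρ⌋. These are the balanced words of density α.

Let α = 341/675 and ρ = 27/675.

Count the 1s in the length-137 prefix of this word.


69

#1s = Σ_{n=0}^{136} s_n = Σ_{n=0}^{136} (⌊(n+1)α+ρ⌋ − ⌊nα+ρ⌋)
the sum telescopes: every ⌊nα+ρ⌋ with 0 < n < 137 appears once with + and once with −, leaving ⌊137α+ρ⌋ − ⌊0·α+ρ⌋
137α + ρ = (137·341 + 27) / 675 = 46744/675
ρ = 27/675
⌊46744/675⌋ = 69,  ⌊27/675⌋ = 0
#1s = 69 − 0 = 69


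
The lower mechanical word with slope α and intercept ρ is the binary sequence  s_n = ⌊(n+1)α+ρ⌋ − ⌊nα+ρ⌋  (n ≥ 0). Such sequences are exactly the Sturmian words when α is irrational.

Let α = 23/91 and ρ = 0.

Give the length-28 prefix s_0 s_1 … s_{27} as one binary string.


0001000100010001000100010001

n=0: ⌊(1·23)/91⌋ − ⌊(0·23)/91⌋ = ⌊23/91⌋ − ⌊0/91⌋ = 0 − 0 = 0
n=1: ⌊(2·23)/91⌋ − ⌊(1·23)/91⌋ = ⌊46/91⌋ − ⌊23/91⌋ = 0 − 0 = 0
n=2: ⌊(3·23)/91⌋ − ⌊(2·23)/91⌋ = ⌊69/91⌋ − ⌊46/91⌋ = 0 − 0 = 0
n=3: ⌊(4·23)/91⌋ − ⌊(3·23)/91⌋ = ⌊92/91⌋ − ⌊69/91⌋ = 1 − 0 = 1
n=4: ⌊(5·23)/91⌋ − ⌊(4·23)/91⌋ = ⌊115/91⌋ − ⌊92/91⌋ = 1 − 1 = 0
n=5: ⌊(6·23)/91⌋ − ⌊(5·23)/91⌋ = ⌊138/91⌋ − ⌊115/91⌋ = 1 − 1 = 0
n=6: ⌊(7·23)/91⌋ − ⌊(6·23)/91⌋ = ⌊161/91⌋ − ⌊138/91⌋ = 1 − 1 = 0
n=7: ⌊(8·23)/91⌋ − ⌊(7·23)/91⌋ = ⌊184/91⌋ − ⌊161/91⌋ = 2 − 1 = 1
n=8: ⌊(9·23)/91⌋ − ⌊(8·23)/91⌋ = ⌊207/91⌋ − ⌊184/91⌋ = 2 − 2 = 0
n=9: ⌊(10·23)/91⌋ − ⌊(9·23)/91⌋ = ⌊230/91⌋ − ⌊207/91⌋ = 2 − 2 = 0
n=10: ⌊(11·23)/91⌋ − ⌊(10·23)/91⌋ = ⌊253/91⌋ − ⌊230/91⌋ = 2 − 2 = 0
n=11: ⌊(12·23)/91⌋ − ⌊(11·23)/91⌋ = ⌊276/91⌋ − ⌊253/91⌋ = 3 − 2 = 1
n=12: ⌊(13·23)/91⌋ − ⌊(12·23)/91⌋ = ⌊299/91⌋ − ⌊276/91⌋ = 3 − 3 = 0
n=13: ⌊(14·23)/91⌋ − ⌊(13·23)/91⌋ = ⌊322/91⌋ − ⌊299/91⌋ = 3 − 3 = 0
n=14: ⌊(15·23)/91⌋ − ⌊(14·23)/91⌋ = ⌊345/91⌋ − ⌊322/91⌋ = 3 − 3 = 0
n=15: ⌊(16·23)/91⌋ − ⌊(15·23)/91⌋ = ⌊368/91⌋ − ⌊345/91⌋ = 4 − 3 = 1
n=16: ⌊(17·23)/91⌋ − ⌊(16·23)/91⌋ = ⌊391/91⌋ − ⌊368/91⌋ = 4 − 4 = 0
n=17: ⌊(18·23)/91⌋ − ⌊(17·23)/91⌋ = ⌊414/91⌋ − ⌊391/91⌋ = 4 − 4 = 0
n=18: ⌊(19·23)/91⌋ − ⌊(18·23)/91⌋ = ⌊437/91⌋ − ⌊414/91⌋ = 4 − 4 = 0
n=19: ⌊(20·23)/91⌋ − ⌊(19·23)/91⌋ = ⌊460/91⌋ − ⌊437/91⌋ = 5 − 4 = 1
n=20: ⌊(21·23)/91⌋ − ⌊(20·23)/91⌋ = ⌊483/91⌋ − ⌊460/91⌋ = 5 − 5 = 0
n=21: ⌊(22·23)/91⌋ − ⌊(21·23)/91⌋ = ⌊506/91⌋ − ⌊483/91⌋ = 5 − 5 = 0
n=22: ⌊(23·23)/91⌋ − ⌊(22·23)/91⌋ = ⌊529/91⌋ − ⌊506/91⌋ = 5 − 5 = 0
n=23: ⌊(24·23)/91⌋ − ⌊(23·23)/91⌋ = ⌊552/91⌋ − ⌊529/91⌋ = 6 − 5 = 1
n=24: ⌊(25·23)/91⌋ − ⌊(24·23)/91⌋ = ⌊575/91⌋ − ⌊552/91⌋ = 6 − 6 = 0
n=25: ⌊(26·23)/91⌋ − ⌊(25·23)/91⌋ = ⌊598/91⌋ − ⌊575/91⌋ = 6 − 6 = 0
n=26: ⌊(27·23)/91⌋ − ⌊(26·23)/91⌋ = ⌊621/91⌋ − ⌊598/91⌋ = 6 − 6 = 0
n=27: ⌊(28·23)/91⌋ − ⌊(27·23)/91⌋ = ⌊644/91⌋ − ⌊621/91⌋ = 7 − 6 = 1


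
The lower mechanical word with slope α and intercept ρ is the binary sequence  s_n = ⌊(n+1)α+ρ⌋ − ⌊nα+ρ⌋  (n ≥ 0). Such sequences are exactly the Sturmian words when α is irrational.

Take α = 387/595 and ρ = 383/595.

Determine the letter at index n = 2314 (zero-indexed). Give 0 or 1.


(n+1)α + ρ = (2315·387 + 383) / 595 = 896288/595
nα + ρ     = (2314·387 + 383) / 595 = 895901/595
⌊896288/595⌋ = 1506,  ⌊895901/595⌋ = 1505
s_{2314} = 1506 − 1505 = 1

1


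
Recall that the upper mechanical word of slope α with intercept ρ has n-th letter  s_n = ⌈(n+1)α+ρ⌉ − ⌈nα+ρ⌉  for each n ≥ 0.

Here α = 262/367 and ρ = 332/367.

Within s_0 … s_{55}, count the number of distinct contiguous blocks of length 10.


t_n = ⌈(n·262+332)/367⌉ for n = 0 … 56:
  n=0…9: ⌈332/367⌉=1 ⌈594/367⌉=2 ⌈856/367⌉=3 ⌈1118/367⌉=4 ⌈1380/367⌉=4 ⌈1642/367⌉=5 ⌈1904/367⌉=6 ⌈2166/367⌉=6 ⌈2428/367⌉=7 ⌈2690/367⌉=8
  n=10…19: ⌈2952/367⌉=9 ⌈3214/367⌉=9 ⌈3476/367⌉=10 ⌈3738/367⌉=11 ⌈4000/367⌉=11 ⌈4262/367⌉=12 ⌈4524/367⌉=13 ⌈4786/367⌉=14 ⌈5048/367⌉=14 ⌈5310/367⌉=15
  n=20…29: ⌈5572/367⌉=16 ⌈5834/367⌉=16 ⌈6096/367⌉=17 ⌈6358/367⌉=18 ⌈6620/367⌉=19 ⌈6882/367⌉=19 ⌈7144/367⌉=20 ⌈7406/367⌉=21 ⌈7668/367⌉=21 ⌈7930/367⌉=22
  n=30…39: ⌈8192/367⌉=23 ⌈8454/367⌉=24 ⌈8716/367⌉=24 ⌈8978/367⌉=25 ⌈9240/367⌉=26 ⌈9502/367⌉=26 ⌈9764/367⌉=27 ⌈10026/367⌉=28 ⌈10288/367⌉=29 ⌈10550/367⌉=29
  n=40…49: ⌈10812/367⌉=30 ⌈11074/367⌉=31 ⌈11336/367⌉=31 ⌈11598/367⌉=32 ⌈11860/367⌉=33 ⌈12122/367⌉=34 ⌈12384/367⌉=34 ⌈12646/367⌉=35 ⌈12908/367⌉=36 ⌈13170/367⌉=36
  n=50…56: ⌈13432/367⌉=37 ⌈13694/367⌉=38 ⌈13956/367⌉=39 ⌈14218/367⌉=39 ⌈14480/367⌉=40 ⌈14742/367⌉=41 ⌈15004/367⌉=41
s_n = t_(n+1) − t_n for n = 0 … 55 gives
prefix = 11101101110110111011011101101110110111011011101101110110
slide a length-10 window over [0..9] … [46..55] (47 windows); first occurrence of each distinct factor:
  [  0..  9] 1110110111
  [  1.. 10] 1101101110
  [  2.. 11] 1011011101
  [  3.. 12] 0110111011
  [  4.. 13] 1101110110
  [  5.. 14] 1011101101
  [  6.. 15] 0111011011
  (the other 40 windows repeat one of these)
distinct factors: {0110111011, 0111011011, 1011011101, 1011101101, 1101101110, 1101110110, 1110110111}
count = 7  (Sturmian bound for length 10 is 11)

7


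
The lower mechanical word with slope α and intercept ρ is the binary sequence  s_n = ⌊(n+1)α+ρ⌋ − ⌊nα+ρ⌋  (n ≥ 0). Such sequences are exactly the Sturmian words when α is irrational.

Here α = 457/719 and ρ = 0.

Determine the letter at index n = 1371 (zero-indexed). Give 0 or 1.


(n+1)α + ρ = (1372·457) / 719 = 627004/719
nα + ρ     = (1371·457) / 719 = 626547/719
⌊627004/719⌋ = 872,  ⌊626547/719⌋ = 871
s_{1371} = 872 − 871 = 1

1


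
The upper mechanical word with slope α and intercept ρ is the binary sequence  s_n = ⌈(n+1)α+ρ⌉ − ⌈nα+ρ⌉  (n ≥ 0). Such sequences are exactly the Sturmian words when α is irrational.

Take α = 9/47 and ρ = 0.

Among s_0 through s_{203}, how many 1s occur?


#1s = Σ_{n=0}^{203} s_n = Σ_{n=0}^{203} (⌈(n+1)α+ρ⌉ − ⌈nα+ρ⌉)
the sum telescopes: every ⌈nα+ρ⌉ with 0 < n < 204 appears once with + and once with −, leaving ⌈204α+ρ⌉ − ⌈0·α+ρ⌉
204α + ρ = (204·9) / 47 = 1836/47
ρ = 0/47
⌈1836/47⌉ = 40,  ⌈0/47⌉ = 0
#1s = 40 − 0 = 40

40


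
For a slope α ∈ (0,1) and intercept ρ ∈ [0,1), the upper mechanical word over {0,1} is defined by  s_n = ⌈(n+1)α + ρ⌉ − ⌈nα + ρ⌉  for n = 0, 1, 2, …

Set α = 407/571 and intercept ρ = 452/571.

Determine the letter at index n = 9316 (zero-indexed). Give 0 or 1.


0

(n+1)α + ρ = (9317·407 + 452) / 571 = 3792471/571
nα + ρ     = (9316·407 + 452) / 571 = 3792064/571
⌈3792471/571⌉ = 6642,  ⌈3792064/571⌉ = 6642
s_{9316} = 6642 − 6642 = 0


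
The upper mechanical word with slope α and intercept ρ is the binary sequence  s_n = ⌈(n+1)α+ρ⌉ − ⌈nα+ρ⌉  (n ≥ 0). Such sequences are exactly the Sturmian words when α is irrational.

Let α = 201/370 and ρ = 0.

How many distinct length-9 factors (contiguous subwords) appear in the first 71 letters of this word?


t_n = ⌈(n·201)/370⌉ for n = 0 … 71:
  n=0…9: ⌈0/370⌉=0 ⌈201/370⌉=1 ⌈402/370⌉=2 ⌈603/370⌉=2 ⌈804/370⌉=3 ⌈1005/370⌉=3 ⌈1206/370⌉=4 ⌈1407/370⌉=4 ⌈1608/370⌉=5 ⌈1809/370⌉=5
  n=10…19: ⌈2010/370⌉=6 ⌈2211/370⌉=6 ⌈2412/370⌉=7 ⌈2613/370⌉=8 ⌈2814/370⌉=8 ⌈3015/370⌉=9 ⌈3216/370⌉=9 ⌈3417/370⌉=10 ⌈3618/370⌉=10 ⌈3819/370⌉=11
  n=20…29: ⌈4020/370⌉=11 ⌈4221/370⌉=12 ⌈4422/370⌉=12 ⌈4623/370⌉=13 ⌈4824/370⌉=14 ⌈5025/370⌉=14 ⌈5226/370⌉=15 ⌈5427/370⌉=15 ⌈5628/370⌉=16 ⌈5829/370⌉=16
  n=30…39: ⌈6030/370⌉=17 ⌈6231/370⌉=17 ⌈6432/370⌉=18 ⌈6633/370⌉=18 ⌈6834/370⌉=19 ⌈7035/370⌉=20 ⌈7236/370⌉=20 ⌈7437/370⌉=21 ⌈7638/370⌉=21 ⌈7839/370⌉=22
  n=40…49: ⌈8040/370⌉=22 ⌈8241/370⌉=23 ⌈8442/370⌉=23 ⌈8643/370⌉=24 ⌈8844/370⌉=24 ⌈9045/370⌉=25 ⌈9246/370⌉=25 ⌈9447/370⌉=26 ⌈9648/370⌉=27 ⌈9849/370⌉=27
  n=50…59: ⌈10050/370⌉=28 ⌈10251/370⌉=28 ⌈10452/370⌉=29 ⌈10653/370⌉=29 ⌈10854/370⌉=30 ⌈11055/370⌉=30 ⌈11256/370⌉=31 ⌈11457/370⌉=31 ⌈11658/370⌉=32 ⌈11859/370⌉=33
  n=60…69: ⌈12060/370⌉=33 ⌈12261/370⌉=34 ⌈12462/370⌉=34 ⌈12663/370⌉=35 ⌈12864/370⌉=35 ⌈13065/370⌉=36 ⌈13266/370⌉=36 ⌈13467/370⌉=37 ⌈13668/370⌉=37 ⌈13869/370⌉=38
  n=70…71: ⌈14070/370⌉=39 ⌈14271/370⌉=39
s_n = t_(n+1) − t_n for n = 0 … 70 gives
prefix = 11010101010110101010101101010101011010101010101101010101011010101010110
slide a length-9 window over [0..8] … [62..70] (63 windows); first occurrence of each distinct factor:
  [  0..  8] 110101010
  [  1..  9] 101010101
  [  2.. 10] 010101010
  [  4.. 12] 010101011
  [  5.. 13] 101010110
  [  6.. 14] 010101101
  [  7.. 15] 101011010
  [  8.. 16] 010110101
  [  9.. 17] 101101010
  [ 10.. 18] 011010101
  (the other 53 windows repeat one of these)
distinct factors: {010101010, 010101011, 010101101, 010110101, 011010101, 101010101, 101010110, 101011010, 101101010, 110101010}
count = 10  (Sturmian bound for length 9 is 10)

10


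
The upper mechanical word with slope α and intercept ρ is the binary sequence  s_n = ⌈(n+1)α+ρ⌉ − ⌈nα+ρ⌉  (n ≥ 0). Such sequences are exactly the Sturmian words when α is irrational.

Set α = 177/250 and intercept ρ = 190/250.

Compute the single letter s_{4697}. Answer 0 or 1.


0

(n+1)α + ρ = (4698·177 + 190) / 250 = 831736/250
nα + ρ     = (4697·177 + 190) / 250 = 831559/250
⌈831736/250⌉ = 3327,  ⌈831559/250⌉ = 3327
s_{4697} = 3327 − 3327 = 0


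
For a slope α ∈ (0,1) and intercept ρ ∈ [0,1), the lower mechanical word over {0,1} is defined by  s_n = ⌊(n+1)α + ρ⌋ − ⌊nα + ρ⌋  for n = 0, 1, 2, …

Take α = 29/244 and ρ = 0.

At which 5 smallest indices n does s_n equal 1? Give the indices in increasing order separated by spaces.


8 16 25 33 42

n=0: ⌊29/244⌋−⌊0/244⌋ = 0−0 = 0
n=1: ⌊58/244⌋−⌊29/244⌋ = 0−0 = 0
n=2: ⌊87/244⌋−⌊58/244⌋ = 0−0 = 0
n=3: ⌊116/244⌋−⌊87/244⌋ = 0−0 = 0
n=4: ⌊145/244⌋−⌊116/244⌋ = 0−0 = 0
n=5: ⌊174/244⌋−⌊145/244⌋ = 0−0 = 0
n=6: ⌊203/244⌋−⌊174/244⌋ = 0−0 = 0
n=7: ⌊232/244⌋−⌊203/244⌋ = 0−0 = 0
n=8: ⌊261/244⌋−⌊232/244⌋ = 1−0 = 1  ← one
n=9: ⌊290/244⌋−⌊261/244⌋ = 1−1 = 0
n=10: ⌊319/244⌋−⌊290/244⌋ = 1−1 = 0
n=11: ⌊348/244⌋−⌊319/244⌋ = 1−1 = 0
n=12: ⌊377/244⌋−⌊348/244⌋ = 1−1 = 0
n=13: ⌊406/244⌋−⌊377/244⌋ = 1−1 = 0
n=14: ⌊435/244⌋−⌊406/244⌋ = 1−1 = 0
n=15: ⌊464/244⌋−⌊435/244⌋ = 1−1 = 0
n=16: ⌊493/244⌋−⌊464/244⌋ = 2−1 = 1  ← one
n=17: ⌊522/244⌋−⌊493/244⌋ = 2−2 = 0
n=18: ⌊551/244⌋−⌊522/244⌋ = 2−2 = 0
n=19: ⌊580/244⌋−⌊551/244⌋ = 2−2 = 0
n=20: ⌊609/244⌋−⌊580/244⌋ = 2−2 = 0
n=21: ⌊638/244⌋−⌊609/244⌋ = 2−2 = 0
n=22: ⌊667/244⌋−⌊638/244⌋ = 2−2 = 0
n=23: ⌊696/244⌋−⌊667/244⌋ = 2−2 = 0
n=24: ⌊725/244⌋−⌊696/244⌋ = 2−2 = 0
n=25: ⌊754/244⌋−⌊725/244⌋ = 3−2 = 1  ← one
n=26: ⌊783/244⌋−⌊754/244⌋ = 3−3 = 0
n=27: ⌊812/244⌋−⌊783/244⌋ = 3−3 = 0
n=28: ⌊841/244⌋−⌊812/244⌋ = 3−3 = 0
n=29: ⌊870/244⌋−⌊841/244⌋ = 3−3 = 0
n=30: ⌊899/244⌋−⌊870/244⌋ = 3−3 = 0
n=31: ⌊928/244⌋−⌊899/244⌋ = 3−3 = 0
n=32: ⌊957/244⌋−⌊928/244⌋ = 3−3 = 0
n=33: ⌊986/244⌋−⌊957/244⌋ = 4−3 = 1  ← one
n=34: ⌊1015/244⌋−⌊986/244⌋ = 4−4 = 0
n=35: ⌊1044/244⌋−⌊1015/244⌋ = 4−4 = 0
n=36: ⌊1073/244⌋−⌊1044/244⌋ = 4−4 = 0
n=37: ⌊1102/244⌋−⌊1073/244⌋ = 4−4 = 0
n=38: ⌊1131/244⌋−⌊1102/244⌋ = 4−4 = 0
n=39: ⌊1160/244⌋−⌊1131/244⌋ = 4−4 = 0
n=40: ⌊1189/244⌋−⌊1160/244⌋ = 4−4 = 0
n=41: ⌊1218/244⌋−⌊1189/244⌋ = 4−4 = 0
n=42: ⌊1247/244⌋−⌊1218/244⌋ = 5−4 = 1  ← one
positions of the first 5 ones: 8 16 25 33 42


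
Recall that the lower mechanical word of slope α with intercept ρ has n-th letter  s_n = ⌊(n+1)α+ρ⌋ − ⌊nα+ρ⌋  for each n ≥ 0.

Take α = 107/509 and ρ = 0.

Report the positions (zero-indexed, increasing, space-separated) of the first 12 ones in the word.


4 9 14 19 23 28 33 38 42 47 52 57

n=0: ⌊107/509⌋−⌊0/509⌋ = 0−0 = 0
n=1: ⌊214/509⌋−⌊107/509⌋ = 0−0 = 0
n=2: ⌊321/509⌋−⌊214/509⌋ = 0−0 = 0
n=3: ⌊428/509⌋−⌊321/509⌋ = 0−0 = 0
n=4: ⌊535/509⌋−⌊428/509⌋ = 1−0 = 1  ← one
n=5: ⌊642/509⌋−⌊535/509⌋ = 1−1 = 0
n=6: ⌊749/509⌋−⌊642/509⌋ = 1−1 = 0
n=7: ⌊856/509⌋−⌊749/509⌋ = 1−1 = 0
n=8: ⌊963/509⌋−⌊856/509⌋ = 1−1 = 0
n=9: ⌊1070/509⌋−⌊963/509⌋ = 2−1 = 1  ← one
n=10: ⌊1177/509⌋−⌊1070/509⌋ = 2−2 = 0
n=11: ⌊1284/509⌋−⌊1177/509⌋ = 2−2 = 0
n=12: ⌊1391/509⌋−⌊1284/509⌋ = 2−2 = 0
n=13: ⌊1498/509⌋−⌊1391/509⌋ = 2−2 = 0
n=14: ⌊1605/509⌋−⌊1498/509⌋ = 3−2 = 1  ← one
n=15: ⌊1712/509⌋−⌊1605/509⌋ = 3−3 = 0
n=16: ⌊1819/509⌋−⌊1712/509⌋ = 3−3 = 0
n=17: ⌊1926/509⌋−⌊1819/509⌋ = 3−3 = 0
n=18: ⌊2033/509⌋−⌊1926/509⌋ = 3−3 = 0
n=19: ⌊2140/509⌋−⌊2033/509⌋ = 4−3 = 1  ← one
n=20: ⌊2247/509⌋−⌊2140/509⌋ = 4−4 = 0
n=21: ⌊2354/509⌋−⌊2247/509⌋ = 4−4 = 0
n=22: ⌊2461/509⌋−⌊2354/509⌋ = 4−4 = 0
n=23: ⌊2568/509⌋−⌊2461/509⌋ = 5−4 = 1  ← one
n=24: ⌊2675/509⌋−⌊2568/509⌋ = 5−5 = 0
n=25: ⌊2782/509⌋−⌊2675/509⌋ = 5−5 = 0
n=26: ⌊2889/509⌋−⌊2782/509⌋ = 5−5 = 0
n=27: ⌊2996/509⌋−⌊2889/509⌋ = 5−5 = 0
n=28: ⌊3103/509⌋−⌊2996/509⌋ = 6−5 = 1  ← one
n=29: ⌊3210/509⌋−⌊3103/509⌋ = 6−6 = 0
n=30: ⌊3317/509⌋−⌊3210/509⌋ = 6−6 = 0
n=31: ⌊3424/509⌋−⌊3317/509⌋ = 6−6 = 0
n=32: ⌊3531/509⌋−⌊3424/509⌋ = 6−6 = 0
n=33: ⌊3638/509⌋−⌊3531/509⌋ = 7−6 = 1  ← one
n=34: ⌊3745/509⌋−⌊3638/509⌋ = 7−7 = 0
n=35: ⌊3852/509⌋−⌊3745/509⌋ = 7−7 = 0
n=36: ⌊3959/509⌋−⌊3852/509⌋ = 7−7 = 0
n=37: ⌊4066/509⌋−⌊3959/509⌋ = 7−7 = 0
n=38: ⌊4173/509⌋−⌊4066/509⌋ = 8−7 = 1  ← one
n=39: ⌊4280/509⌋−⌊4173/509⌋ = 8−8 = 0
n=40: ⌊4387/509⌋−⌊4280/509⌋ = 8−8 = 0
n=41: ⌊4494/509⌋−⌊4387/509⌋ = 8−8 = 0
n=42: ⌊4601/509⌋−⌊4494/509⌋ = 9−8 = 1  ← one
n=43: ⌊4708/509⌋−⌊4601/509⌋ = 9−9 = 0
n=44: ⌊4815/509⌋−⌊4708/509⌋ = 9−9 = 0
n=45: ⌊4922/509⌋−⌊4815/509⌋ = 9−9 = 0
n=46: ⌊5029/509⌋−⌊4922/509⌋ = 9−9 = 0
n=47: ⌊5136/509⌋−⌊5029/509⌋ = 10−9 = 1  ← one
n=48: ⌊5243/509⌋−⌊5136/509⌋ = 10−10 = 0
n=49: ⌊5350/509⌋−⌊5243/509⌋ = 10−10 = 0
n=50: ⌊5457/509⌋−⌊5350/509⌋ = 10−10 = 0
n=51: ⌊5564/509⌋−⌊5457/509⌋ = 10−10 = 0
n=52: ⌊5671/509⌋−⌊5564/509⌋ = 11−10 = 1  ← one
n=53: ⌊5778/509⌋−⌊5671/509⌋ = 11−11 = 0
n=54: ⌊5885/509⌋−⌊5778/509⌋ = 11−11 = 0
n=55: ⌊5992/509⌋−⌊5885/509⌋ = 11−11 = 0
n=56: ⌊6099/509⌋−⌊5992/509⌋ = 11−11 = 0
n=57: ⌊6206/509⌋−⌊6099/509⌋ = 12−11 = 1  ← one
positions of the first 12 ones: 4 9 14 19 23 28 33 38 42 47 52 57


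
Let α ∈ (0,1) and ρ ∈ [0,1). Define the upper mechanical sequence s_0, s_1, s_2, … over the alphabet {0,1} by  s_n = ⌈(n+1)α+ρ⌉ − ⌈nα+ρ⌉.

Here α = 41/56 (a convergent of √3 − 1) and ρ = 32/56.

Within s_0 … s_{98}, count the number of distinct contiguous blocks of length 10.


11

t_n = ⌈(n·41+32)/56⌉ for n = 0 … 99:
  n=0…9: ⌈32/56⌉=1 ⌈73/56⌉=2 ⌈114/56⌉=3 ⌈155/56⌉=3 ⌈196/56⌉=4 ⌈237/56⌉=5 ⌈278/56⌉=5 ⌈319/56⌉=6 ⌈360/56⌉=7 ⌈401/56⌉=8
  n=10…19: ⌈442/56⌉=8 ⌈483/56⌉=9 ⌈524/56⌉=10 ⌈565/56⌉=11 ⌈606/56⌉=11 ⌈647/56⌉=12 ⌈688/56⌉=13 ⌈729/56⌉=14 ⌈770/56⌉=14 ⌈811/56⌉=15
  n=20…29: ⌈852/56⌉=16 ⌈893/56⌉=16 ⌈934/56⌉=17 ⌈975/56⌉=18 ⌈1016/56⌉=19 ⌈1057/56⌉=19 ⌈1098/56⌉=20 ⌈1139/56⌉=21 ⌈1180/56⌉=22 ⌈1221/56⌉=22
  n=30…39: ⌈1262/56⌉=23 ⌈1303/56⌉=24 ⌈1344/56⌉=24 ⌈1385/56⌉=25 ⌈1426/56⌉=26 ⌈1467/56⌉=27 ⌈1508/56⌉=27 ⌈1549/56⌉=28 ⌈1590/56⌉=29 ⌈1631/56⌉=30
  n=40…49: ⌈1672/56⌉=30 ⌈1713/56⌉=31 ⌈1754/56⌉=32 ⌈1795/56⌉=33 ⌈1836/56⌉=33 ⌈1877/56⌉=34 ⌈1918/56⌉=35 ⌈1959/56⌉=35 ⌈2000/56⌉=36 ⌈2041/56⌉=37
  n=50…59: ⌈2082/56⌉=38 ⌈2123/56⌉=38 ⌈2164/56⌉=39 ⌈2205/56⌉=40 ⌈2246/56⌉=41 ⌈2287/56⌉=41 ⌈2328/56⌉=42 ⌈2369/56⌉=43 ⌈2410/56⌉=44 ⌈2451/56⌉=44
  n=60…69: ⌈2492/56⌉=45 ⌈2533/56⌉=46 ⌈2574/56⌉=46 ⌈2615/56⌉=47 ⌈2656/56⌉=48 ⌈2697/56⌉=49 ⌈2738/56⌉=49 ⌈2779/56⌉=50 ⌈2820/56⌉=51 ⌈2861/56⌉=52
  n=70…79: ⌈2902/56⌉=52 ⌈2943/56⌉=53 ⌈2984/56⌉=54 ⌈3025/56⌉=55 ⌈3066/56⌉=55 ⌈3107/56⌉=56 ⌈3148/56⌉=57 ⌈3189/56⌉=57 ⌈3230/56⌉=58 ⌈3271/56⌉=59
  n=80…89: ⌈3312/56⌉=60 ⌈3353/56⌉=60 ⌈3394/56⌉=61 ⌈3435/56⌉=62 ⌈3476/56⌉=63 ⌈3517/56⌉=63 ⌈3558/56⌉=64 ⌈3599/56⌉=65 ⌈3640/56⌉=65 ⌈3681/56⌉=66
  n=90…99: ⌈3722/56⌉=67 ⌈3763/56⌉=68 ⌈3804/56⌉=68 ⌈3845/56⌉=69 ⌈3886/56⌉=70 ⌈3927/56⌉=71 ⌈3968/56⌉=71 ⌈4009/56⌉=72 ⌈4050/56⌉=73 ⌈4091/56⌉=74
s_n = t_(n+1) − t_n for n = 0 … 98 gives
prefix = 110110111011101110110111011101101110111011101101110111011101101110111011101101110111011011101110111
slide a length-10 window over [0..9] … [89..98] (90 windows); first occurrence of each distinct factor:
  [  0..  9] 1101101110
  [  1.. 10] 1011011101
  [  2.. 11] 0110111011
  [  3.. 12] 1101110111
  [  4.. 13] 1011101110
  [  5.. 14] 0111011101
  [  6.. 15] 1110111011
  [ 11.. 20] 1101110110
  [ 12.. 21] 1011101101
  [ 13.. 22] 0111011011
  [ 14.. 23] 1110110111
  (the other 79 windows repeat one of these)
distinct factors: {0110111011, 0111011011, 0111011101, 1011011101, 1011101101, 1011101110, 1101101110, 1101110110, 1101110111, 1110110111, 1110111011}
count = 11  (Sturmian bound for length 10 is 11)


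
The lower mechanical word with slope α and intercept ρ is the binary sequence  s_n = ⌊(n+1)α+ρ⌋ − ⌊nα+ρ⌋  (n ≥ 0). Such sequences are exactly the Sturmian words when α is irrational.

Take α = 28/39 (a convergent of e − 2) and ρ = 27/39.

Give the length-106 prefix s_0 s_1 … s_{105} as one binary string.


n=0: ⌊(1·28+27)/39⌋ − ⌊(0·28+27)/39⌋ = ⌊55/39⌋ − ⌊27/39⌋ = 1 − 0 = 1
n=1: ⌊(2·28+27)/39⌋ − ⌊(1·28+27)/39⌋ = ⌊83/39⌋ − ⌊55/39⌋ = 2 − 1 = 1
n=2: ⌊(3·28+27)/39⌋ − ⌊(2·28+27)/39⌋ = ⌊111/39⌋ − ⌊83/39⌋ = 2 − 2 = 0
n=3: ⌊(4·28+27)/39⌋ − ⌊(3·28+27)/39⌋ = ⌊139/39⌋ − ⌊111/39⌋ = 3 − 2 = 1
n=4: ⌊(5·28+27)/39⌋ − ⌊(4·28+27)/39⌋ = ⌊167/39⌋ − ⌊139/39⌋ = 4 − 3 = 1
n=5: ⌊(6·28+27)/39⌋ − ⌊(5·28+27)/39⌋ = ⌊195/39⌋ − ⌊167/39⌋ = 5 − 4 = 1
n=6: ⌊(7·28+27)/39⌋ − ⌊(6·28+27)/39⌋ = ⌊223/39⌋ − ⌊195/39⌋ = 5 − 5 = 0
n=7: ⌊(8·28+27)/39⌋ − ⌊(7·28+27)/39⌋ = ⌊251/39⌋ − ⌊223/39⌋ = 6 − 5 = 1
n=8: ⌊(9·28+27)/39⌋ − ⌊(8·28+27)/39⌋ = ⌊279/39⌋ − ⌊251/39⌋ = 7 − 6 = 1
n=9: ⌊(10·28+27)/39⌋ − ⌊(9·28+27)/39⌋ = ⌊307/39⌋ − ⌊279/39⌋ = 7 − 7 = 0
n=10: ⌊(11·28+27)/39⌋ − ⌊(10·28+27)/39⌋ = ⌊335/39⌋ − ⌊307/39⌋ = 8 − 7 = 1
n=11: ⌊(12·28+27)/39⌋ − ⌊(11·28+27)/39⌋ = ⌊363/39⌋ − ⌊335/39⌋ = 9 − 8 = 1
n=12: ⌊(13·28+27)/39⌋ − ⌊(12·28+27)/39⌋ = ⌊391/39⌋ − ⌊363/39⌋ = 10 − 9 = 1
n=13: ⌊(14·28+27)/39⌋ − ⌊(13·28+27)/39⌋ = ⌊419/39⌋ − ⌊391/39⌋ = 10 − 10 = 0
n=14: ⌊(15·28+27)/39⌋ − ⌊(14·28+27)/39⌋ = ⌊447/39⌋ − ⌊419/39⌋ = 11 − 10 = 1
n=15: ⌊(16·28+27)/39⌋ − ⌊(15·28+27)/39⌋ = ⌊475/39⌋ − ⌊447/39⌋ = 12 − 11 = 1
n=16: ⌊(17·28+27)/39⌋ − ⌊(16·28+27)/39⌋ = ⌊503/39⌋ − ⌊475/39⌋ = 12 − 12 = 0
n=17: ⌊(18·28+27)/39⌋ − ⌊(17·28+27)/39⌋ = ⌊531/39⌋ − ⌊503/39⌋ = 13 − 12 = 1
n=18: ⌊(19·28+27)/39⌋ − ⌊(18·28+27)/39⌋ = ⌊559/39⌋ − ⌊531/39⌋ = 14 − 13 = 1
n=19: ⌊(20·28+27)/39⌋ − ⌊(19·28+27)/39⌋ = ⌊587/39⌋ − ⌊559/39⌋ = 15 − 14 = 1
n=20: ⌊(21·28+27)/39⌋ − ⌊(20·28+27)/39⌋ = ⌊615/39⌋ − ⌊587/39⌋ = 15 − 15 = 0
n=21: ⌊(22·28+27)/39⌋ − ⌊(21·28+27)/39⌋ = ⌊643/39⌋ − ⌊615/39⌋ = 16 − 15 = 1
n=22: ⌊(23·28+27)/39⌋ − ⌊(22·28+27)/39⌋ = ⌊671/39⌋ − ⌊643/39⌋ = 17 − 16 = 1
n=23: ⌊(24·28+27)/39⌋ − ⌊(23·28+27)/39⌋ = ⌊699/39⌋ − ⌊671/39⌋ = 17 − 17 = 0
n=24: ⌊(25·28+27)/39⌋ − ⌊(24·28+27)/39⌋ = ⌊727/39⌋ − ⌊699/39⌋ = 18 − 17 = 1
n=25: ⌊(26·28+27)/39⌋ − ⌊(25·28+27)/39⌋ = ⌊755/39⌋ − ⌊727/39⌋ = 19 − 18 = 1
n=26: ⌊(27·28+27)/39⌋ − ⌊(26·28+27)/39⌋ = ⌊783/39⌋ − ⌊755/39⌋ = 20 − 19 = 1
n=27: ⌊(28·28+27)/39⌋ − ⌊(27·28+27)/39⌋ = ⌊811/39⌋ − ⌊783/39⌋ = 20 − 20 = 0
n=28: ⌊(29·28+27)/39⌋ − ⌊(28·28+27)/39⌋ = ⌊839/39⌋ − ⌊811/39⌋ = 21 − 20 = 1
n=29: ⌊(30·28+27)/39⌋ − ⌊(29·28+27)/39⌋ = ⌊867/39⌋ − ⌊839/39⌋ = 22 − 21 = 1
n=30: ⌊(31·28+27)/39⌋ − ⌊(30·28+27)/39⌋ = ⌊895/39⌋ − ⌊867/39⌋ = 22 − 22 = 0
n=31: ⌊(32·28+27)/39⌋ − ⌊(31·28+27)/39⌋ = ⌊923/39⌋ − ⌊895/39⌋ = 23 − 22 = 1
n=32: ⌊(33·28+27)/39⌋ − ⌊(32·28+27)/39⌋ = ⌊951/39⌋ − ⌊923/39⌋ = 24 − 23 = 1
n=33: ⌊(34·28+27)/39⌋ − ⌊(33·28+27)/39⌋ = ⌊979/39⌋ − ⌊951/39⌋ = 25 − 24 = 1
n=34: ⌊(35·28+27)/39⌋ − ⌊(34·28+27)/39⌋ = ⌊1007/39⌋ − ⌊979/39⌋ = 25 − 25 = 0
n=35: ⌊(36·28+27)/39⌋ − ⌊(35·28+27)/39⌋ = ⌊1035/39⌋ − ⌊1007/39⌋ = 26 − 25 = 1
n=36: ⌊(37·28+27)/39⌋ − ⌊(36·28+27)/39⌋ = ⌊1063/39⌋ − ⌊1035/39⌋ = 27 − 26 = 1
n=37: ⌊(38·28+27)/39⌋ − ⌊(37·28+27)/39⌋ = ⌊1091/39⌋ − ⌊1063/39⌋ = 27 − 27 = 0
n=38: ⌊(39·28+27)/39⌋ − ⌊(38·28+27)/39⌋ = ⌊1119/39⌋ − ⌊1091/39⌋ = 28 − 27 = 1
n=39: ⌊(40·28+27)/39⌋ − ⌊(39·28+27)/39⌋ = ⌊1147/39⌋ − ⌊1119/39⌋ = 29 − 28 = 1
n=40: ⌊(41·28+27)/39⌋ − ⌊(40·28+27)/39⌋ = ⌊1175/39⌋ − ⌊1147/39⌋ = 30 − 29 = 1
n=41: ⌊(42·28+27)/39⌋ − ⌊(41·28+27)/39⌋ = ⌊1203/39⌋ − ⌊1175/39⌋ = 30 − 30 = 0
n=42: ⌊(43·28+27)/39⌋ − ⌊(42·28+27)/39⌋ = ⌊1231/39⌋ − ⌊1203/39⌋ = 31 − 30 = 1
n=43: ⌊(44·28+27)/39⌋ − ⌊(43·28+27)/39⌋ = ⌊1259/39⌋ − ⌊1231/39⌋ = 32 − 31 = 1
n=44: ⌊(45·28+27)/39⌋ − ⌊(44·28+27)/39⌋ = ⌊1287/39⌋ − ⌊1259/39⌋ = 33 − 32 = 1
n=45: ⌊(46·28+27)/39⌋ − ⌊(45·28+27)/39⌋ = ⌊1315/39⌋ − ⌊1287/39⌋ = 33 − 33 = 0
n=46: ⌊(47·28+27)/39⌋ − ⌊(46·28+27)/39⌋ = ⌊1343/39⌋ − ⌊1315/39⌋ = 34 − 33 = 1
n=47: ⌊(48·28+27)/39⌋ − ⌊(47·28+27)/39⌋ = ⌊1371/39⌋ − ⌊1343/39⌋ = 35 − 34 = 1
n=48: ⌊(49·28+27)/39⌋ − ⌊(48·28+27)/39⌋ = ⌊1399/39⌋ − ⌊1371/39⌋ = 35 − 35 = 0
n=49: ⌊(50·28+27)/39⌋ − ⌊(49·28+27)/39⌋ = ⌊1427/39⌋ − ⌊1399/39⌋ = 36 − 35 = 1
n=50: ⌊(51·28+27)/39⌋ − ⌊(50·28+27)/39⌋ = ⌊1455/39⌋ − ⌊1427/39⌋ = 37 − 36 = 1
n=51: ⌊(52·28+27)/39⌋ − ⌊(51·28+27)/39⌋ = ⌊1483/39⌋ − ⌊1455/39⌋ = 38 − 37 = 1
n=52: ⌊(53·28+27)/39⌋ − ⌊(52·28+27)/39⌋ = ⌊1511/39⌋ − ⌊1483/39⌋ = 38 − 38 = 0
n=53: ⌊(54·28+27)/39⌋ − ⌊(53·28+27)/39⌋ = ⌊1539/39⌋ − ⌊1511/39⌋ = 39 − 38 = 1
n=54: ⌊(55·28+27)/39⌋ − ⌊(54·28+27)/39⌋ = ⌊1567/39⌋ − ⌊1539/39⌋ = 40 − 39 = 1
n=55: ⌊(56·28+27)/39⌋ − ⌊(55·28+27)/39⌋ = ⌊1595/39⌋ − ⌊1567/39⌋ = 40 − 40 = 0
n=56: ⌊(57·28+27)/39⌋ − ⌊(56·28+27)/39⌋ = ⌊1623/39⌋ − ⌊1595/39⌋ = 41 − 40 = 1
n=57: ⌊(58·28+27)/39⌋ − ⌊(57·28+27)/39⌋ = ⌊1651/39⌋ − ⌊1623/39⌋ = 42 − 41 = 1
n=58: ⌊(59·28+27)/39⌋ − ⌊(58·28+27)/39⌋ = ⌊1679/39⌋ − ⌊1651/39⌋ = 43 − 42 = 1
n=59: ⌊(60·28+27)/39⌋ − ⌊(59·28+27)/39⌋ = ⌊1707/39⌋ − ⌊1679/39⌋ = 43 − 43 = 0
n=60: ⌊(61·28+27)/39⌋ − ⌊(60·28+27)/39⌋ = ⌊1735/39⌋ − ⌊1707/39⌋ = 44 − 43 = 1
n=61: ⌊(62·28+27)/39⌋ − ⌊(61·28+27)/39⌋ = ⌊1763/39⌋ − ⌊1735/39⌋ = 45 − 44 = 1
n=62: ⌊(63·28+27)/39⌋ − ⌊(62·28+27)/39⌋ = ⌊1791/39⌋ − ⌊1763/39⌋ = 45 − 45 = 0
n=63: ⌊(64·28+27)/39⌋ − ⌊(63·28+27)/39⌋ = ⌊1819/39⌋ − ⌊1791/39⌋ = 46 − 45 = 1
n=64: ⌊(65·28+27)/39⌋ − ⌊(64·28+27)/39⌋ = ⌊1847/39⌋ − ⌊1819/39⌋ = 47 − 46 = 1
n=65: ⌊(66·28+27)/39⌋ − ⌊(65·28+27)/39⌋ = ⌊1875/39⌋ − ⌊1847/39⌋ = 48 − 47 = 1
n=66: ⌊(67·28+27)/39⌋ − ⌊(66·28+27)/39⌋ = ⌊1903/39⌋ − ⌊1875/39⌋ = 48 − 48 = 0
n=67: ⌊(68·28+27)/39⌋ − ⌊(67·28+27)/39⌋ = ⌊1931/39⌋ − ⌊1903/39⌋ = 49 − 48 = 1
n=68: ⌊(69·28+27)/39⌋ − ⌊(68·28+27)/39⌋ = ⌊1959/39⌋ − ⌊1931/39⌋ = 50 − 49 = 1
n=69: ⌊(70·28+27)/39⌋ − ⌊(69·28+27)/39⌋ = ⌊1987/39⌋ − ⌊1959/39⌋ = 50 − 50 = 0
n=70: ⌊(71·28+27)/39⌋ − ⌊(70·28+27)/39⌋ = ⌊2015/39⌋ − ⌊1987/39⌋ = 51 − 50 = 1
n=71: ⌊(72·28+27)/39⌋ − ⌊(71·28+27)/39⌋ = ⌊2043/39⌋ − ⌊2015/39⌋ = 52 − 51 = 1
n=72: ⌊(73·28+27)/39⌋ − ⌊(72·28+27)/39⌋ = ⌊2071/39⌋ − ⌊2043/39⌋ = 53 − 52 = 1
n=73: ⌊(74·28+27)/39⌋ − ⌊(73·28+27)/39⌋ = ⌊2099/39⌋ − ⌊2071/39⌋ = 53 − 53 = 0
n=74: ⌊(75·28+27)/39⌋ − ⌊(74·28+27)/39⌋ = ⌊2127/39⌋ − ⌊2099/39⌋ = 54 − 53 = 1
n=75: ⌊(76·28+27)/39⌋ − ⌊(75·28+27)/39⌋ = ⌊2155/39⌋ − ⌊2127/39⌋ = 55 − 54 = 1
n=76: ⌊(77·28+27)/39⌋ − ⌊(76·28+27)/39⌋ = ⌊2183/39⌋ − ⌊2155/39⌋ = 55 − 55 = 0
n=77: ⌊(78·28+27)/39⌋ − ⌊(77·28+27)/39⌋ = ⌊2211/39⌋ − ⌊2183/39⌋ = 56 − 55 = 1
n=78: ⌊(79·28+27)/39⌋ − ⌊(78·28+27)/39⌋ = ⌊2239/39⌋ − ⌊2211/39⌋ = 57 − 56 = 1
n=79: ⌊(80·28+27)/39⌋ − ⌊(79·28+27)/39⌋ = ⌊2267/39⌋ − ⌊2239/39⌋ = 58 − 57 = 1
n=80: ⌊(81·28+27)/39⌋ − ⌊(80·28+27)/39⌋ = ⌊2295/39⌋ − ⌊2267/39⌋ = 58 − 58 = 0
n=81: ⌊(82·28+27)/39⌋ − ⌊(81·28+27)/39⌋ = ⌊2323/39⌋ − ⌊2295/39⌋ = 59 − 58 = 1
n=82: ⌊(83·28+27)/39⌋ − ⌊(82·28+27)/39⌋ = ⌊2351/39⌋ − ⌊2323/39⌋ = 60 − 59 = 1
n=83: ⌊(84·28+27)/39⌋ − ⌊(83·28+27)/39⌋ = ⌊2379/39⌋ − ⌊2351/39⌋ = 61 − 60 = 1
n=84: ⌊(85·28+27)/39⌋ − ⌊(84·28+27)/39⌋ = ⌊2407/39⌋ − ⌊2379/39⌋ = 61 − 61 = 0
n=85: ⌊(86·28+27)/39⌋ − ⌊(85·28+27)/39⌋ = ⌊2435/39⌋ − ⌊2407/39⌋ = 62 − 61 = 1
n=86: ⌊(87·28+27)/39⌋ − ⌊(86·28+27)/39⌋ = ⌊2463/39⌋ − ⌊2435/39⌋ = 63 − 62 = 1
n=87: ⌊(88·28+27)/39⌋ − ⌊(87·28+27)/39⌋ = ⌊2491/39⌋ − ⌊2463/39⌋ = 63 − 63 = 0
n=88: ⌊(89·28+27)/39⌋ − ⌊(88·28+27)/39⌋ = ⌊2519/39⌋ − ⌊2491/39⌋ = 64 − 63 = 1
n=89: ⌊(90·28+27)/39⌋ − ⌊(89·28+27)/39⌋ = ⌊2547/39⌋ − ⌊2519/39⌋ = 65 − 64 = 1
n=90: ⌊(91·28+27)/39⌋ − ⌊(90·28+27)/39⌋ = ⌊2575/39⌋ − ⌊2547/39⌋ = 66 − 65 = 1
n=91: ⌊(92·28+27)/39⌋ − ⌊(91·28+27)/39⌋ = ⌊2603/39⌋ − ⌊2575/39⌋ = 66 − 66 = 0
n=92: ⌊(93·28+27)/39⌋ − ⌊(92·28+27)/39⌋ = ⌊2631/39⌋ − ⌊2603/39⌋ = 67 − 66 = 1
n=93: ⌊(94·28+27)/39⌋ − ⌊(93·28+27)/39⌋ = ⌊2659/39⌋ − ⌊2631/39⌋ = 68 − 67 = 1
n=94: ⌊(95·28+27)/39⌋ − ⌊(94·28+27)/39⌋ = ⌊2687/39⌋ − ⌊2659/39⌋ = 68 − 68 = 0
n=95: ⌊(96·28+27)/39⌋ − ⌊(95·28+27)/39⌋ = ⌊2715/39⌋ − ⌊2687/39⌋ = 69 − 68 = 1
n=96: ⌊(97·28+27)/39⌋ − ⌊(96·28+27)/39⌋ = ⌊2743/39⌋ − ⌊2715/39⌋ = 70 − 69 = 1
n=97: ⌊(98·28+27)/39⌋ − ⌊(97·28+27)/39⌋ = ⌊2771/39⌋ − ⌊2743/39⌋ = 71 − 70 = 1
n=98: ⌊(99·28+27)/39⌋ − ⌊(98·28+27)/39⌋ = ⌊2799/39⌋ − ⌊2771/39⌋ = 71 − 71 = 0
n=99: ⌊(100·28+27)/39⌋ − ⌊(99·28+27)/39⌋ = ⌊2827/39⌋ − ⌊2799/39⌋ = 72 − 71 = 1
n=100: ⌊(101·28+27)/39⌋ − ⌊(100·28+27)/39⌋ = ⌊2855/39⌋ − ⌊2827/39⌋ = 73 − 72 = 1
n=101: ⌊(102·28+27)/39⌋ − ⌊(101·28+27)/39⌋ = ⌊2883/39⌋ − ⌊2855/39⌋ = 73 − 73 = 0
n=102: ⌊(103·28+27)/39⌋ − ⌊(102·28+27)/39⌋ = ⌊2911/39⌋ − ⌊2883/39⌋ = 74 − 73 = 1
n=103: ⌊(104·28+27)/39⌋ − ⌊(103·28+27)/39⌋ = ⌊2939/39⌋ − ⌊2911/39⌋ = 75 − 74 = 1
n=104: ⌊(105·28+27)/39⌋ − ⌊(104·28+27)/39⌋ = ⌊2967/39⌋ − ⌊2939/39⌋ = 76 − 75 = 1
n=105: ⌊(106·28+27)/39⌋ − ⌊(105·28+27)/39⌋ = ⌊2995/39⌋ − ⌊2967/39⌋ = 76 − 76 = 0

1101110110111011011101101110110111011011101110110111011011101101110110111011011101110110111011011101101110
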